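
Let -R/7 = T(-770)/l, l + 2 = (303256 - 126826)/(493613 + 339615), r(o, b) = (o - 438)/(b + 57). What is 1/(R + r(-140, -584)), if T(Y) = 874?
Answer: 23095403/79039508454 ≈ 0.00029220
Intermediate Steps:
r(o, b) = (-438 + o)/(57 + b)
l = -745013/416614 (l = -2 + (303256 - 126826)/(493613 + 339615) = -2 + 176430/833228 = -2 + 176430*(1/833228) = -2 + 88215/416614 = -745013/416614 ≈ -1.7883)
R = 2548844452/745013 (R = -6118/(-745013/416614) = -6118*(-416614)/745013 = -7*(-364120636/745013) = 2548844452/745013 ≈ 3421.2)
1/(R + r(-140, -584)) = 1/(2548844452/745013 + (-438 - 140)/(57 - 584)) = 1/(2548844452/745013 - 578/(-527)) = 1/(2548844452/745013 - 1/527*(-578)) = 1/(2548844452/745013 + 34/31) = 1/(79039508454/23095403) = 23095403/79039508454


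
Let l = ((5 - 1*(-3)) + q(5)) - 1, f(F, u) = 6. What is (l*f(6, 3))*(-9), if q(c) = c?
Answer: -648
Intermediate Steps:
l = 12 (l = ((5 - 1*(-3)) + 5) - 1 = ((5 + 3) + 5) - 1 = (8 + 5) - 1 = 13 - 1 = 12)
(l*f(6, 3))*(-9) = (12*6)*(-9) = 72*(-9) = -648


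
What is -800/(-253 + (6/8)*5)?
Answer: 3200/997 ≈ 3.2096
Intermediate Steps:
-800/(-253 + (6/8)*5) = -800/(-253 + (6*(⅛))*5) = -800/(-253 + (¾)*5) = -800/(-253 + 15/4) = -800/(-997/4) = -800*(-4/997) = 3200/997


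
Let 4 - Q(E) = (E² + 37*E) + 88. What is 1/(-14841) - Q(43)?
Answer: 52299683/14841 ≈ 3524.0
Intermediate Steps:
Q(E) = -84 - E² - 37*E (Q(E) = 4 - ((E² + 37*E) + 88) = 4 - (88 + E² + 37*E) = 4 + (-88 - E² - 37*E) = -84 - E² - 37*E)
1/(-14841) - Q(43) = 1/(-14841) - (-84 - 1*43² - 37*43) = -1/14841 - (-84 - 1*1849 - 1591) = -1/14841 - (-84 - 1849 - 1591) = -1/14841 - 1*(-3524) = -1/14841 + 3524 = 52299683/14841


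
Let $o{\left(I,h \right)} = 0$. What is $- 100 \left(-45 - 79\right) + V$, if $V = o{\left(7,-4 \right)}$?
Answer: $12400$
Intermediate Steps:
$V = 0$
$- 100 \left(-45 - 79\right) + V = - 100 \left(-45 - 79\right) + 0 = \left(-100\right) \left(-124\right) + 0 = 12400 + 0 = 12400$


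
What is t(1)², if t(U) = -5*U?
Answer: 25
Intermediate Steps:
t(1)² = (-5*1)² = (-5)² = 25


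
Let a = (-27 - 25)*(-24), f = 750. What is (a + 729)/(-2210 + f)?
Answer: -1977/1460 ≈ -1.3541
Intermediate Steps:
a = 1248 (a = -52*(-24) = 1248)
(a + 729)/(-2210 + f) = (1248 + 729)/(-2210 + 750) = 1977/(-1460) = 1977*(-1/1460) = -1977/1460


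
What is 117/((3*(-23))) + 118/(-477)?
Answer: -21317/10971 ≈ -1.9430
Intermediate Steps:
117/((3*(-23))) + 118/(-477) = 117/(-69) + 118*(-1/477) = 117*(-1/69) - 118/477 = -39/23 - 118/477 = -21317/10971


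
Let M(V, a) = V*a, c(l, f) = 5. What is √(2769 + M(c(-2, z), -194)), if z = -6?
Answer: √1799 ≈ 42.415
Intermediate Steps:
√(2769 + M(c(-2, z), -194)) = √(2769 + 5*(-194)) = √(2769 - 970) = √1799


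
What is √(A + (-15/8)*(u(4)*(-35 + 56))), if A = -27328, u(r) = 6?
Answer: I*√110257/2 ≈ 166.02*I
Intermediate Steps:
√(A + (-15/8)*(u(4)*(-35 + 56))) = √(-27328 + (-15/8)*(6*(-35 + 56))) = √(-27328 + (-15*⅛)*(6*21)) = √(-27328 - 15/8*126) = √(-27328 - 945/4) = √(-110257/4) = I*√110257/2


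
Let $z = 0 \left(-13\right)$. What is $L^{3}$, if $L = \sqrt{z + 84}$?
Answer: $168 \sqrt{21} \approx 769.87$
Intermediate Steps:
$z = 0$
$L = 2 \sqrt{21}$ ($L = \sqrt{0 + 84} = \sqrt{84} = 2 \sqrt{21} \approx 9.1651$)
$L^{3} = \left(2 \sqrt{21}\right)^{3} = 168 \sqrt{21}$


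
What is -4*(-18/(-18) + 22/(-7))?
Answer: 60/7 ≈ 8.5714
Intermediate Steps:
-4*(-18/(-18) + 22/(-7)) = -4*(-18*(-1/18) + 22*(-⅐)) = -4*(1 - 22/7) = -4*(-15/7) = 60/7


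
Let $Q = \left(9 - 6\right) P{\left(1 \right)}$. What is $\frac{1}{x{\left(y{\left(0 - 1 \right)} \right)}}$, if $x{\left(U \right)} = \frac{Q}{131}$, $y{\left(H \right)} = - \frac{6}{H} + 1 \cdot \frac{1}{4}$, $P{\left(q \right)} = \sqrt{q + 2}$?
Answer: $\frac{131 \sqrt{3}}{9} \approx 25.211$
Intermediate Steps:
$P{\left(q \right)} = \sqrt{2 + q}$
$Q = 3 \sqrt{3}$ ($Q = \left(9 - 6\right) \sqrt{2 + 1} = 3 \sqrt{3} \approx 5.1962$)
$y{\left(H \right)} = \frac{1}{4} - \frac{6}{H}$ ($y{\left(H \right)} = - \frac{6}{H} + 1 \cdot \frac{1}{4} = - \frac{6}{H} + \frac{1}{4} = \frac{1}{4} - \frac{6}{H}$)
$x{\left(U \right)} = \frac{3 \sqrt{3}}{131}$
$\frac{1}{x{\left(y{\left(0 - 1 \right)} \right)}} = \frac{1}{\frac{3}{131} \sqrt{3}} = \frac{131 \sqrt{3}}{9}$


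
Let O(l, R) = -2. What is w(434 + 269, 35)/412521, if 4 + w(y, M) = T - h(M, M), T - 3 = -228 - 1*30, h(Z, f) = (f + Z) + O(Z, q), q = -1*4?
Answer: -109/137507 ≈ -0.00079269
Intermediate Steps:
q = -4
h(Z, f) = -2 + Z + f (h(Z, f) = (f + Z) - 2 = (Z + f) - 2 = -2 + Z + f)
T = -255 (T = 3 + (-228 - 1*30) = 3 + (-228 - 30) = 3 - 258 = -255)
w(y, M) = -257 - 2*M (w(y, M) = -4 + (-255 - (-2 + M + M)) = -4 + (-255 - (-2 + 2*M)) = -4 + (-255 + (2 - 2*M)) = -4 + (-253 - 2*M) = -257 - 2*M)
w(434 + 269, 35)/412521 = (-257 - 2*35)/412521 = (-257 - 70)*(1/412521) = -327*1/412521 = -109/137507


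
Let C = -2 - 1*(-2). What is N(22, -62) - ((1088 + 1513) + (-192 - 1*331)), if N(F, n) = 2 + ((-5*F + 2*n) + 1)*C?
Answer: -2076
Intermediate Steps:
C = 0 (C = -2 + 2 = 0)
N(F, n) = 2 (N(F, n) = 2 + ((-5*F + 2*n) + 1)*0 = 2 + (1 - 5*F + 2*n)*0 = 2 + 0 = 2)
N(22, -62) - ((1088 + 1513) + (-192 - 1*331)) = 2 - ((1088 + 1513) + (-192 - 1*331)) = 2 - (2601 + (-192 - 331)) = 2 - (2601 - 523) = 2 - 1*2078 = 2 - 2078 = -2076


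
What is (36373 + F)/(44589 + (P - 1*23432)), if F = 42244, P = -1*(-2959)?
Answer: 78617/24116 ≈ 3.2600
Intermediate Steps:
P = 2959
(36373 + F)/(44589 + (P - 1*23432)) = (36373 + 42244)/(44589 + (2959 - 1*23432)) = 78617/(44589 + (2959 - 23432)) = 78617/(44589 - 20473) = 78617/24116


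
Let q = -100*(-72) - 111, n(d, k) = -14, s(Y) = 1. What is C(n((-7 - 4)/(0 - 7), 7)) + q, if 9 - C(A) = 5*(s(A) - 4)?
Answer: 7113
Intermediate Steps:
q = 7089 (q = 7200 - 111 = 7089)
C(A) = 24 (C(A) = 9 - 5*(1 - 4) = 9 - 5*(-3) = 9 - 1*(-15) = 9 + 15 = 24)
C(n((-7 - 4)/(0 - 7), 7)) + q = 24 + 7089 = 7113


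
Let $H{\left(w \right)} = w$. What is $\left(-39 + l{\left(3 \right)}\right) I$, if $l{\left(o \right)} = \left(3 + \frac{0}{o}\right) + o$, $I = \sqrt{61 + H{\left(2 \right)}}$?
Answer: $- 99 \sqrt{7} \approx -261.93$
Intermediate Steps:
$I = 3 \sqrt{7}$ ($I = \sqrt{61 + 2} = \sqrt{63} = 3 \sqrt{7} \approx 7.9373$)
$l{\left(o \right)} = 3 + o$ ($l{\left(o \right)} = \left(3 + 0\right) + o = 3 + o$)
$\left(-39 + l{\left(3 \right)}\right) I = \left(-39 + \left(3 + 3\right)\right) 3 \sqrt{7} = \left(-39 + 6\right) 3 \sqrt{7} = - 33 \cdot 3 \sqrt{7} = - 99 \sqrt{7}$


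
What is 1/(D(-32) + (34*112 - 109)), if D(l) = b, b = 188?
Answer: 1/3887 ≈ 0.00025727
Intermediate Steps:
D(l) = 188
1/(D(-32) + (34*112 - 109)) = 1/(188 + (34*112 - 109)) = 1/(188 + (3808 - 109)) = 1/(188 + 3699) = 1/3887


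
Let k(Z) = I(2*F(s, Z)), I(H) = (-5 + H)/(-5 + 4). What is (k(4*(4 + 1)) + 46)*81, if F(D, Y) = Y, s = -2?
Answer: 891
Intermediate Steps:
I(H) = 5 - H (I(H) = (-5 + H)/(-1) = (-5 + H)*(-1) = 5 - H)
k(Z) = 5 - 2*Z
(k(4*(4 + 1)) + 46)*81 = ((5 - 8*(4 + 1)) + 46)*81 = ((5 - 8*5) + 46)*81 = ((5 - 2*20) + 46)*81 = ((5 - 40) + 46)*81 = (-35 + 46)*81 = 11*81 = 891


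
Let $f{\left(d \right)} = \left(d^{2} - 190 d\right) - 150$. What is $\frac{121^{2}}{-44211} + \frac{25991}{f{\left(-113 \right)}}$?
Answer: $\frac{72221228}{167456531} \approx 0.43128$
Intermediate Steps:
$f{\left(d \right)} = -150 + d^{2} - 190 d$
$\frac{121^{2}}{-44211} + \frac{25991}{f{\left(-113 \right)}} = \frac{121^{2}}{-44211} + \frac{25991}{-150 + \left(-113\right)^{2} - -21470} = 14641 \left(- \frac{1}{44211}\right) + \frac{25991}{-150 + 12769 + 21470} = - \frac{14641}{44211} + \frac{25991}{34089} = \frac{72221228}{167456531}$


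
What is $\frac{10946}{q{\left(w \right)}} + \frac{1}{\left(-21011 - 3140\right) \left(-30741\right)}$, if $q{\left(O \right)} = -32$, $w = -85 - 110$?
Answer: $- \frac{4063296901427}{11878814256} \approx -342.06$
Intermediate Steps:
$w = -195$ ($w = -85 - 110 = -195$)
$\frac{10946}{q{\left(w \right)}} + \frac{1}{\left(-21011 - 3140\right) \left(-30741\right)} = \frac{10946}{-32} + \frac{1}{\left(-21011 - 3140\right) \left(-30741\right)} = 10946 \left(- \frac{1}{32}\right) + \frac{1}{-24151} \left(- \frac{1}{30741}\right) = - \frac{5473}{16} - - \frac{1}{742425891} = - \frac{5473}{16} + \frac{1}{742425891} = - \frac{4063296901427}{11878814256}$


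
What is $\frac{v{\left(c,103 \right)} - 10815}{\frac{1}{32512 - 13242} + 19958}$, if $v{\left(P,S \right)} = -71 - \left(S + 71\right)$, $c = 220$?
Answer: $- \frac{30446600}{54941523} \approx -0.55416$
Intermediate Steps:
$v{\left(P,S \right)} = -142 - S$ ($v{\left(P,S \right)} = -71 - \left(71 + S\right) = -142 - S$)
$\frac{v{\left(c,103 \right)} - 10815}{\frac{1}{32512 - 13242} + 19958} = \frac{\left(-142 - 103\right) - 10815}{\frac{1}{32512 - 13242} + 19958} = \frac{\left(-142 - 103\right) - 10815}{\frac{1}{19270} + 19958} = \frac{-245 - 10815}{\frac{1}{19270} + 19958} = - \frac{11060}{\frac{384590661}{19270}} = \left(-11060\right) \frac{19270}{384590661} = - \frac{30446600}{54941523}$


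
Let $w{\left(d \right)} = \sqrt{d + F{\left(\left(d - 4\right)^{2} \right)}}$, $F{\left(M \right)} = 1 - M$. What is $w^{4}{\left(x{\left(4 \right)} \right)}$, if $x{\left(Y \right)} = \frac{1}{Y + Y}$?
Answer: $\frac{790321}{4096} \approx 192.95$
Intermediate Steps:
$x{\left(Y \right)} = \frac{1}{2 Y}$
$w{\left(d \right)} = \sqrt{1 + d - \left(-4 + d\right)^{2}}$ ($w{\left(d \right)} = \sqrt{d - \left(-1 + \left(d - 4\right)^{2}\right)} = \sqrt{d - \left(-1 + \left(-4 + d\right)^{2}\right)} = \sqrt{1 + d - \left(-4 + d\right)^{2}}$)
$w^{4}{\left(x{\left(4 \right)} \right)} = \left(\sqrt{1 + \frac{1}{2 \cdot 4} - \left(-4 + \frac{1}{2 \cdot 4}\right)^{2}}\right)^{4} = \left(\sqrt{1 + \frac{1}{2} \cdot \frac{1}{4} - \left(-4 + \frac{1}{2} \cdot \frac{1}{4}\right)^{2}}\right)^{4} = \left(\sqrt{1 + \frac{1}{8} - \left(-4 + \frac{1}{8}\right)^{2}}\right)^{4} = \left(\sqrt{1 + \frac{1}{8} - \left(- \frac{31}{8}\right)^{2}}\right)^{4} = \left(\sqrt{1 + \frac{1}{8} - \frac{961}{64}}\right)^{4} = \left(\sqrt{- \frac{889}{64}}\right)^{4} = \left(\frac{i \sqrt{889}}{8}\right)^{4} = \frac{790321}{4096}$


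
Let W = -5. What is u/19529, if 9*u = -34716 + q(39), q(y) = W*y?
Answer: -3879/19529 ≈ -0.19863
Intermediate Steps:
q(y) = -5*y
u = -3879 (u = (-34716 - 5*39)/9 = (-34716 - 195)/9 = (⅑)*(-34911) = -3879)
u/19529 = -3879/19529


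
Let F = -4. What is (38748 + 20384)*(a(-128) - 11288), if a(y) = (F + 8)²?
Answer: -666535904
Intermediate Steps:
a(y) = 16 (a(y) = (-4 + 8)² = 4² = 16)
(38748 + 20384)*(a(-128) - 11288) = (38748 + 20384)*(16 - 11288) = 59132*(-11272) = -666535904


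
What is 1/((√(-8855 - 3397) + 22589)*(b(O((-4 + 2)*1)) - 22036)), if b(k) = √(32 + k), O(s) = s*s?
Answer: I/(22030*(-22589*I + 2*√3063)) ≈ -2.0095e-9 + 9.8466e-12*I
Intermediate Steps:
O(s) = s²
1/((√(-8855 - 3397) + 22589)*(b(O((-4 + 2)*1)) - 22036)) = 1/((√(-8855 - 3397) + 22589)*(√(32 + ((-4 + 2)*1)²) - 22036)) = 1/((√(-12252) + 22589)*(√(32 + (-2*1)²) - 22036)) = 1/((2*I*√3063 + 22589)*(√(32 + (-2)²) - 22036)) = 1/((22589 + 2*I*√3063)*(√(32 + 4) - 22036)) = 1/((22589 + 2*I*√3063)*(√36 - 22036)) = 1/((22589 + 2*I*√3063)*(6 - 22036)) = 1/((22589 + 2*I*√3063)*(-22030)) = 1/(-497635670 - 44060*I*√3063)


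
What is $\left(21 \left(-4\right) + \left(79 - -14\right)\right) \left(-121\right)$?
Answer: $-1089$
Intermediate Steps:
$\left(21 \left(-4\right) + \left(79 - -14\right)\right) \left(-121\right) = \left(-84 + \left(79 + 14\right)\right) \left(-121\right) = \left(-84 + 93\right) \left(-121\right) = 9 \left(-121\right) = -1089$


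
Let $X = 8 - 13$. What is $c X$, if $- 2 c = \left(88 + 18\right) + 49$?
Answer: $\frac{775}{2} \approx 387.5$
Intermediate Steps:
$X = -5$ ($X = 8 - 13 = -5$)
$c = - \frac{155}{2}$ ($c = - \frac{\left(88 + 18\right) + 49}{2} = - \frac{106 + 49}{2} = \left(- \frac{1}{2}\right) 155 = - \frac{155}{2} \approx -77.5$)
$c X = \left(- \frac{155}{2}\right) \left(-5\right) = \frac{775}{2}$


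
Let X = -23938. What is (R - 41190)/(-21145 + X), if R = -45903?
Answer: 87093/45083 ≈ 1.9318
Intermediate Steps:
(R - 41190)/(-21145 + X) = (-45903 - 41190)/(-21145 - 23938) = -87093/(-45083) = -87093*(-1/45083) = 87093/45083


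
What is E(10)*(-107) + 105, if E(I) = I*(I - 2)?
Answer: -8455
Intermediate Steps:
E(I) = I*(-2 + I)
E(10)*(-107) + 105 = (10*(-2 + 10))*(-107) + 105 = (10*8)*(-107) + 105 = 80*(-107) + 105 = -8560 + 105 = -8455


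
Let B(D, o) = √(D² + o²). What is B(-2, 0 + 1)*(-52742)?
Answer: -52742*√5 ≈ -1.1793e+5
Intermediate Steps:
B(-2, 0 + 1)*(-52742) = √((-2)² + (0 + 1)²)*(-52742) = √(4 + 1²)*(-52742) = √(4 + 1)*(-52742) = √5*(-52742) = -52742*√5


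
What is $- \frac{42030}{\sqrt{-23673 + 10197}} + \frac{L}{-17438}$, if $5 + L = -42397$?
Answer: $\frac{21201}{8719} + \frac{7005 i \sqrt{3369}}{1123} \approx 2.4316 + 362.06 i$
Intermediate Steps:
$L = -42402$ ($L = -5 - 42397 = -42402$)
$- \frac{42030}{\sqrt{-23673 + 10197}} + \frac{L}{-17438} = - \frac{42030}{\sqrt{-23673 + 10197}} - \frac{42402}{-17438} = - \frac{42030}{\sqrt{-13476}} - - \frac{21201}{8719} = - \frac{42030}{2 i \sqrt{3369}} + \frac{21201}{8719} = - 42030 \left(- \frac{i \sqrt{3369}}{6738}\right) + \frac{21201}{8719} = \frac{7005 i \sqrt{3369}}{1123} + \frac{21201}{8719} = \frac{21201}{8719} + \frac{7005 i \sqrt{3369}}{1123}$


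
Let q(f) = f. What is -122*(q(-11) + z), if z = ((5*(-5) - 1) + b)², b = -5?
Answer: -115900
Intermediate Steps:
z = 961 (z = ((5*(-5) - 1) - 5)² = ((-25 - 1) - 5)² = (-26 - 5)² = (-31)² = 961)
-122*(q(-11) + z) = -122*(-11 + 961) = -122*950 = -115900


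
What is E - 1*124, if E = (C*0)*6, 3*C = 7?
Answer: -124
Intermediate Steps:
C = 7/3 (C = (1/3)*7 = 7/3 ≈ 2.3333)
E = 0 (E = ((7/3)*0)*6 = 0*6 = 0)
E - 1*124 = 0 - 1*124 = 0 - 124 = -124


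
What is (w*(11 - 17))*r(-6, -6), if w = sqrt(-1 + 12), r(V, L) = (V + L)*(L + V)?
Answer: -864*sqrt(11) ≈ -2865.6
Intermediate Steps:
r(V, L) = (L + V)**2 (r(V, L) = (L + V)*(L + V) = (L + V)**2)
w = sqrt(11) ≈ 3.3166
(w*(11 - 17))*r(-6, -6) = (sqrt(11)*(11 - 17))*(-6 - 6)**2 = (sqrt(11)*(-6))*(-12)**2 = -6*sqrt(11)*144 = -864*sqrt(11)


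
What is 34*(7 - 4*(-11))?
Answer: 1734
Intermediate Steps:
34*(7 - 4*(-11)) = 34*(7 + 44) = 34*51 = 1734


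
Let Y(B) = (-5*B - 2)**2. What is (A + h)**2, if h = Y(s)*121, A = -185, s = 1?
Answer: 32993536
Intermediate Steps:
Y(B) = (-2 - 5*B)**2
h = 5929 (h = (2 + 5*1)**2*121 = (2 + 5)**2*121 = 7**2*121 = 49*121 = 5929)
(A + h)**2 = (-185 + 5929)**2 = 5744**2 = 32993536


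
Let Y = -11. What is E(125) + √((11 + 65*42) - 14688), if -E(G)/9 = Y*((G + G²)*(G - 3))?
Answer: 190228500 + I*√11947 ≈ 1.9023e+8 + 109.3*I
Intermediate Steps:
E(G) = 99*(-3 + G)*(G + G²) (E(G) = -(-99)*(G + G²)*(G - 3) = -(-99)*(G + G²)*(-3 + G) = -(-99)*(-3 + G)*(G + G²) = 99*(-3 + G)*(G + G²))
E(125) + √((11 + 65*42) - 14688) = 99*125*(-3 + 125² - 2*125) + √((11 + 65*42) - 14688) = 99*125*(-3 + 15625 - 250) + √((11 + 2730) - 14688) = 99*125*15372 + √(2741 - 14688) = 190228500 + √(-11947) = 190228500 + I*√11947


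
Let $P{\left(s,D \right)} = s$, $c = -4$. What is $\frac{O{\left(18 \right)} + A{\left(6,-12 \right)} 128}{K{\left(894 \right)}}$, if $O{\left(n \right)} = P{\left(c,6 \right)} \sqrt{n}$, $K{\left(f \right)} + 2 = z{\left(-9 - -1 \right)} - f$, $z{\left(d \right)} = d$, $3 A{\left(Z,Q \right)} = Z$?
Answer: $- \frac{32}{113} + \frac{3 \sqrt{2}}{226} \approx -0.26441$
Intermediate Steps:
$A{\left(Z,Q \right)} = \frac{Z}{3}$
$K{\left(f \right)} = -10 - f$ ($K{\left(f \right)} = -2 - \left(8 + f\right) = -10 - f$)
$O{\left(n \right)} = - 4 \sqrt{n}$
$\frac{O{\left(18 \right)} + A{\left(6,-12 \right)} 128}{K{\left(894 \right)}} = \frac{- 4 \sqrt{18} + \frac{1}{3} \cdot 6 \cdot 128}{-10 - 894} = \frac{- 4 \cdot 3 \sqrt{2} + 2 \cdot 128}{-10 - 894} = \frac{- 12 \sqrt{2} + 256}{-904} = \left(256 - 12 \sqrt{2}\right) \left(- \frac{1}{904}\right) = - \frac{32}{113} + \frac{3 \sqrt{2}}{226}$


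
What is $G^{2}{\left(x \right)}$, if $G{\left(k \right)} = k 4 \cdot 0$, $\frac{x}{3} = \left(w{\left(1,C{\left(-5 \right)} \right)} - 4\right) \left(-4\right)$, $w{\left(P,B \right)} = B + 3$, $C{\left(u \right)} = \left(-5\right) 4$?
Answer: $0$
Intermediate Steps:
$C{\left(u \right)} = -20$
$w{\left(P,B \right)} = 3 + B$
$x = 252$ ($x = 3 \left(\left(3 - 20\right) - 4\right) \left(-4\right) = 3 \left(-17 - 4\right) \left(-4\right) = 3 \left(\left(-21\right) \left(-4\right)\right) = 3 \cdot 84 = 252$)
$G{\left(k \right)} = 0$ ($G{\left(k \right)} = 4 k 0 = 0$)
$G^{2}{\left(x \right)} = 0^{2} = 0$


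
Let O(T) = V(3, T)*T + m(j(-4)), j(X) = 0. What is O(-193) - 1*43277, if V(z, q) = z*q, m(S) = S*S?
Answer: 68470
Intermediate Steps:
m(S) = S²
V(z, q) = q*z
O(T) = 3*T² (O(T) = (T*3)*T + 0² = (3*T)*T + 0 = 3*T² + 0 = 3*T²)
O(-193) - 1*43277 = 3*(-193)² - 1*43277 = 3*37249 - 43277 = 111747 - 43277 = 68470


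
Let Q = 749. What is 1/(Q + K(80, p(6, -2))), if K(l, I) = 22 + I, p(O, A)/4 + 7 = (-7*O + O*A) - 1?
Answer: 1/523 ≈ 0.0019120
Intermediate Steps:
p(O, A) = -32 - 28*O + 4*A*O (p(O, A) = -28 + 4*((-7*O + O*A) - 1) = -28 + 4*((-7*O + A*O) - 1) = -28 + 4*(-1 - 7*O + A*O) = -28 + (-4 - 28*O + 4*A*O) = -32 - 28*O + 4*A*O)
1/(Q + K(80, p(6, -2))) = 1/(749 + (22 + (-32 - 28*6 + 4*(-2)*6))) = 1/(749 + (22 + (-32 - 168 - 48))) = 1/(749 + (22 - 248)) = 1/(749 - 226) = 1/523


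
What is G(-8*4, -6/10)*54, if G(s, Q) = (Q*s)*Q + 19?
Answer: 10098/25 ≈ 403.92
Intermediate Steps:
G(s, Q) = 19 + s*Q**2 (G(s, Q) = s*Q**2 + 19 = 19 + s*Q**2)
G(-8*4, -6/10)*54 = (19 + (-8*4)*(-6/10)**2)*54 = (19 - 32*(-6*1/10)**2)*54 = (19 - 32*(-3/5)**2)*54 = (19 - 32*9/25)*54 = (19 - 288/25)*54 = (187/25)*54 = 10098/25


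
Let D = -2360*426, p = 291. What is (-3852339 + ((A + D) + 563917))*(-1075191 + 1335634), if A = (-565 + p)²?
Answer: -1098732446758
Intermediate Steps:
D = -1005360
A = 75076 (A = (-565 + 291)² = (-274)² = 75076)
(-3852339 + ((A + D) + 563917))*(-1075191 + 1335634) = (-3852339 + ((75076 - 1005360) + 563917))*(-1075191 + 1335634) = (-3852339 + (-930284 + 563917))*260443 = (-3852339 - 366367)*260443 = -4218706*260443 = -1098732446758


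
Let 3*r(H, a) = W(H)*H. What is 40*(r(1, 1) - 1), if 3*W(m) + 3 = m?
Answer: -440/9 ≈ -48.889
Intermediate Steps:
W(m) = -1 + m/3
r(H, a) = H*(-1 + H/3)/3 (r(H, a) = ((-1 + H/3)*H)/3 = (H*(-1 + H/3))/3 = H*(-1 + H/3)/3)
40*(r(1, 1) - 1) = 40*((⅑)*1*(-3 + 1) - 1) = 40*((⅑)*1*(-2) - 1) = 40*(-2/9 - 1) = 40*(-11/9) = -440/9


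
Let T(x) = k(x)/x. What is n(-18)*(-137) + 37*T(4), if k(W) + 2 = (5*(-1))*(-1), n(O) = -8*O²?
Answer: 1420527/4 ≈ 3.5513e+5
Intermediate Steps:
k(W) = 3 (k(W) = -2 + (5*(-1))*(-1) = -2 - 5*(-1) = -2 + 5 = 3)
T(x) = 3/x
n(-18)*(-137) + 37*T(4) = -8*(-18)²*(-137) + 37*(3/4) = -8*324*(-137) + 37*(3*(¼)) = -2592*(-137) + 37*(¾) = 355104 + 111/4 = 1420527/4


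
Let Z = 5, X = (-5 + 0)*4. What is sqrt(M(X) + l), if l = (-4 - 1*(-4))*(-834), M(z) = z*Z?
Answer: 10*I ≈ 10.0*I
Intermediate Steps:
X = -20 (X = -5*4 = -20)
M(z) = 5*z (M(z) = z*5 = 5*z)
l = 0 (l = (-4 + 4)*(-834) = 0*(-834) = 0)
sqrt(M(X) + l) = sqrt(5*(-20) + 0) = sqrt(-100 + 0) = sqrt(-100) = 10*I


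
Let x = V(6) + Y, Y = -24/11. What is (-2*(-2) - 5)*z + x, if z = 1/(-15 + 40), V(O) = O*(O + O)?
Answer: 19189/275 ≈ 69.778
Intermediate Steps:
V(O) = 2*O² (V(O) = O*(2*O) = 2*O²)
Y = -24/11 (Y = -24*1/11 = -24/11 ≈ -2.1818)
z = 1/25 ≈ 0.040000
x = 768/11 (x = 2*6² - 24/11 = 2*36 - 24/11 = 72 - 24/11 = 768/11 ≈ 69.818)
(-2*(-2) - 5)*z + x = (-2*(-2) - 5)*(1/25) + 768/11 = (4 - 5)*(1/25) + 768/11 = -1*1/25 + 768/11 = -1/25 + 768/11 = 19189/275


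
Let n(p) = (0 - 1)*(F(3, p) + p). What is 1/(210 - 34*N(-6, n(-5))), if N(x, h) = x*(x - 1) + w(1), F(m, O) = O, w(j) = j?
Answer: -1/1252 ≈ -0.00079872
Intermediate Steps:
n(p) = -2*p (n(p) = (0 - 1)*(p + p) = -2*p)
N(x, h) = 1 + x*(-1 + x) (N(x, h) = x*(x - 1) + 1 = x*(-1 + x) + 1 = 1 + x*(-1 + x))
1/(210 - 34*N(-6, n(-5))) = 1/(210 - 34*(1 + (-6)**2 - 1*(-6))) = 1/(210 - 34*(1 + 36 + 6)) = 1/(210 - 34*43) = 1/(210 - 1462) = 1/(-1252) = -1/1252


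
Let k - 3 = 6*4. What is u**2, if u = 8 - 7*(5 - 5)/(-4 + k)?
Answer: 64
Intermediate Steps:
k = 27 (k = 3 + 6*4 = 3 + 24 = 27)
u = 8 (u = 8 - 7*(5 - 5)/(-4 + 27) = 8 - 0/23 = 8 - 7*0 = 8 + 0 = 8)
u**2 = 8**2 = 64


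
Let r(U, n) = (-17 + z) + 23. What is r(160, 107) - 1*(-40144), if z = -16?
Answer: 40134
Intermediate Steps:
r(U, n) = -10 (r(U, n) = (-17 - 16) + 23 = -33 + 23 = -10)
r(160, 107) - 1*(-40144) = -10 - 1*(-40144) = -10 + 40144 = 40134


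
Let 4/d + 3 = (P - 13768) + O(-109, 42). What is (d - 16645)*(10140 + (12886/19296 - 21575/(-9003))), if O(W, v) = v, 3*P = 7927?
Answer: -20323033481791955807/120374791560 ≈ -1.6883e+8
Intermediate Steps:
P = 7927/3 (P = (⅓)*7927 = 7927/3 ≈ 2642.3)
d = -3/8315 (d = 4/(-3 + ((7927/3 - 13768) + 42)) = 4/(-3 + (-33377/3 + 42)) = 4/(-3 - 33251/3) = 4/(-33260/3) = 4*(-3/33260) = -3/8315 ≈ -0.00036079)
(d - 16645)*(10140 + (12886/19296 - 21575/(-9003))) = (-3/8315 - 16645)*(10140 + (12886/19296 - 21575/(-9003))) = -138403178*(10140 + (12886*(1/19296) - 21575*(-1/9003)))/8315 = -138403178*(10140 + (6443/9648 + 21575/9003))/8315 = -138403178*(10140 + 88720643/28953648)/8315 = -138403178/8315*293678711363/28953648 = -20323033481791955807/120374791560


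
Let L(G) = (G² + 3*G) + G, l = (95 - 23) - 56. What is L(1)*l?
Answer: 80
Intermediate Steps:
l = 16 (l = 72 - 56 = 16)
L(G) = G² + 4*G
L(1)*l = (1*(4 + 1))*16 = (1*5)*16 = 5*16 = 80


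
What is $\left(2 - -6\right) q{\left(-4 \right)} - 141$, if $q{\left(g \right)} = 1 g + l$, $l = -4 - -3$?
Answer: $-181$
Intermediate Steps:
$l = -1$ ($l = -4 + 3 = -1$)
$q{\left(g \right)} = -1 + g$ ($q{\left(g \right)} = 1 g - 1 = g - 1 = -1 + g$)
$\left(2 - -6\right) q{\left(-4 \right)} - 141 = \left(2 - -6\right) \left(-1 - 4\right) - 141 = \left(2 + 6\right) \left(-5\right) - 141 = 8 \left(-5\right) - 141 = -40 - 141 = -181$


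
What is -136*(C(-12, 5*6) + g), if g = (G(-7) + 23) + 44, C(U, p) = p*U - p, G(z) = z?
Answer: 44880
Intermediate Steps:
C(U, p) = -p + U*p (C(U, p) = U*p - p = -p + U*p)
g = 60 (g = (-7 + 23) + 44 = 16 + 44 = 60)
-136*(C(-12, 5*6) + g) = -136*((5*6)*(-1 - 12) + 60) = -136*(30*(-13) + 60) = -136*(-390 + 60) = -136*(-330) = 44880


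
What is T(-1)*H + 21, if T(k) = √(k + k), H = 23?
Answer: 21 + 23*I*√2 ≈ 21.0 + 32.527*I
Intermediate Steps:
T(k) = √2*√k (T(k) = √(2*k) = √2*√k)
T(-1)*H + 21 = (√2*√(-1))*23 + 21 = (√2*I)*23 + 21 = (I*√2)*23 + 21 = 23*I*√2 + 21 = 21 + 23*I*√2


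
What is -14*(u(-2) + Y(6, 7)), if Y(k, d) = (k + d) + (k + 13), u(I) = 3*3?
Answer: -574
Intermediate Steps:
u(I) = 9
Y(k, d) = 13 + d + 2*k (Y(k, d) = (d + k) + (13 + k) = 13 + d + 2*k)
-14*(u(-2) + Y(6, 7)) = -14*(9 + (13 + 7 + 2*6)) = -14*(9 + (13 + 7 + 12)) = -14*(9 + 32) = -14*41 = -574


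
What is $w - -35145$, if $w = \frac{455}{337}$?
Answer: $\frac{11844320}{337} \approx 35146.0$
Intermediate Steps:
$w = \frac{455}{337}$ ($w = 455 \cdot \frac{1}{337} = \frac{455}{337} \approx 1.3501$)
$w - -35145 = \frac{455}{337} - -35145 = \frac{455}{337} + 35145 = \frac{11844320}{337}$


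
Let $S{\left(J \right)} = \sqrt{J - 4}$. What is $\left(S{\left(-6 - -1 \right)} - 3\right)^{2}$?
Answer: $- 18 i \approx - 18.0 i$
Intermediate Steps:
$S{\left(J \right)} = \sqrt{-4 + J}$
$\left(S{\left(-6 - -1 \right)} - 3\right)^{2} = \left(\sqrt{-4 - 5} - 3\right)^{2} = \left(\sqrt{-9} - 3\right)^{2} = \left(3 i - 3\right)^{2} = \left(-3 + 3 i\right)^{2}$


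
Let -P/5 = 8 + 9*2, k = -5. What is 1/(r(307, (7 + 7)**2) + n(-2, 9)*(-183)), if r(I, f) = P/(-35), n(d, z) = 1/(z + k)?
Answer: -28/1177 ≈ -0.023789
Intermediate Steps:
n(d, z) = 1/(-5 + z) (n(d, z) = 1/(z - 5) = 1/(-5 + z))
P = -130 (P = -5*(8 + 9*2) = -5*(8 + 18) = -5*26 = -130)
r(I, f) = 26/7 (r(I, f) = -130/(-35) = -130*(-1/35) = 26/7)
1/(r(307, (7 + 7)**2) + n(-2, 9)*(-183)) = 1/(26/7 - 183/(-5 + 9)) = 1/(26/7 - 183/4) = 1/(-1177/28) = -28/1177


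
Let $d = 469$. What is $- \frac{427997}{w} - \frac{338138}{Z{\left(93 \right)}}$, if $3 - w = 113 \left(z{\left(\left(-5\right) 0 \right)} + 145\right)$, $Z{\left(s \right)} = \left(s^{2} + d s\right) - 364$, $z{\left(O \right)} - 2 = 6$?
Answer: $\frac{8184423413}{448588986} \approx 18.245$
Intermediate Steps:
$z{\left(O \right)} = 8$ ($z{\left(O \right)} = 2 + 6 = 8$)
$Z{\left(s \right)} = -364 + s^{2} + 469 s$ ($Z{\left(s \right)} = \left(s^{2} + 469 s\right) - 364 = -364 + s^{2} + 469 s$)
$w = -17286$ ($w = 3 - 113 \left(8 + 145\right) = 3 - 113 \cdot 153 = 3 - 17289 = -17286$)
$- \frac{427997}{w} - \frac{338138}{Z{\left(93 \right)}} = - \frac{427997}{-17286} - \frac{338138}{-364 + 93^{2} + 469 \cdot 93} = \left(-427997\right) \left(- \frac{1}{17286}\right) - \frac{338138}{-364 + 8649 + 43617} = \frac{427997}{17286} - \frac{338138}{51902} = \frac{427997}{17286} - \frac{169069}{25951} = \frac{8184423413}{448588986}$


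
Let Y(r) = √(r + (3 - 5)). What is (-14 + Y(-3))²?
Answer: (14 - I*√5)² ≈ 191.0 - 62.61*I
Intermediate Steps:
Y(r) = √(-2 + r) (Y(r) = √(r - 2) = √(-2 + r))
(-14 + Y(-3))² = (-14 + √(-2 - 3))² = (-14 + √(-5))² = (-14 + I*√5)²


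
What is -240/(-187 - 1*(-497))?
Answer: -24/31 ≈ -0.77419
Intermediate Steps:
-240/(-187 - 1*(-497)) = -240/(-187 + 497) = -240/310 = -240*1/310 = -24/31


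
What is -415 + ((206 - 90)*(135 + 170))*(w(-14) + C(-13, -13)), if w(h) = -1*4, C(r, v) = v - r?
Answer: -141935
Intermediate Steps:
w(h) = -4
-415 + ((206 - 90)*(135 + 170))*(w(-14) + C(-13, -13)) = -415 + ((206 - 90)*(135 + 170))*(-4 + (-13 - 1*(-13))) = -415 + (116*305)*(-4 + (-13 + 13)) = -415 + 35380*(-4 + 0) = -415 + 35380*(-4) = -415 - 141520 = -141935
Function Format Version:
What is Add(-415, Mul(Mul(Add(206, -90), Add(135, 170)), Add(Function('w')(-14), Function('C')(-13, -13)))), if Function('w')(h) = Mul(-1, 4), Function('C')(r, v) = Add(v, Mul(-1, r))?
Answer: -141935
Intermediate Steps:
Function('w')(h) = -4
Add(-415, Mul(Mul(Add(206, -90), Add(135, 170)), Add(Function('w')(-14), Function('C')(-13, -13)))) = Add(-415, Mul(Mul(Add(206, -90), Add(135, 170)), Add(-4, Add(-13, Mul(-1, -13))))) = Add(-415, Mul(Mul(116, 305), Add(-4, Add(-13, 13)))) = Add(-415, Mul(35380, Add(-4, 0))) = Add(-415, Mul(35380, -4)) = Add(-415, -141520) = -141935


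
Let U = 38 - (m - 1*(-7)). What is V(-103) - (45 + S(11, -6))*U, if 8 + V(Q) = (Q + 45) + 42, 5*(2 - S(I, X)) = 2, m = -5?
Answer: -8508/5 ≈ -1701.6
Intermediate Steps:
S(I, X) = 8/5 (S(I, X) = 2 - ⅕*2 = 2 - ⅖ = 8/5)
U = 36 (U = 38 - (-5 - 1*(-7)) = 38 - (-5 + 7) = 38 - 1*2 = 38 - 2 = 36)
V(Q) = 79 + Q (V(Q) = -8 + ((Q + 45) + 42) = -8 + ((45 + Q) + 42) = -8 + (87 + Q) = 79 + Q)
V(-103) - (45 + S(11, -6))*U = (79 - 103) - (45 + 8/5)*36 = -24 - 233*36/5 = -24 - 1*8388/5 = -24 - 8388/5 = -8508/5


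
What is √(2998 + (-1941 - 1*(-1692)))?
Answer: √2749 ≈ 52.431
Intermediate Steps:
√(2998 + (-1941 - 1*(-1692))) = √(2998 + (-1941 + 1692)) = √(2998 - 249) = √2749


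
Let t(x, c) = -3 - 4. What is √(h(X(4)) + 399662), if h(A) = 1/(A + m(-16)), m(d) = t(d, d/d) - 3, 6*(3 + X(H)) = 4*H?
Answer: √384075089/31 ≈ 632.19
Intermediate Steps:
t(x, c) = -7
X(H) = -3 + 2*H/3 (X(H) = -3 + (4*H)/6 = -3 + 2*H/3)
m(d) = -10 (m(d) = -7 - 3 = -10)
h(A) = 1/(-10 + A) (h(A) = 1/(A - 10) = 1/(-10 + A))
√(h(X(4)) + 399662) = √(1/(-10 + (-3 + (⅔)*4)) + 399662) = √(1/(-10 + (-3 + 8/3)) + 399662) = √(1/(-10 - ⅓) + 399662) = √(1/(-31/3) + 399662) = √(-3/31 + 399662) = √(12389519/31) = √384075089/31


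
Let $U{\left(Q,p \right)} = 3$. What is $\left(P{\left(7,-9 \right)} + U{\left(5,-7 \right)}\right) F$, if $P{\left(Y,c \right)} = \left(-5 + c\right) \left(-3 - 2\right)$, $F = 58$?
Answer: $4234$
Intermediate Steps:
$P{\left(Y,c \right)} = 25 - 5 c$ ($P{\left(Y,c \right)} = \left(-5 + c\right) \left(-5\right) = 25 - 5 c$)
$\left(P{\left(7,-9 \right)} + U{\left(5,-7 \right)}\right) F = \left(\left(25 - -45\right) + 3\right) 58 = \left(\left(25 + 45\right) + 3\right) 58 = \left(70 + 3\right) 58 = 73 \cdot 58 = 4234$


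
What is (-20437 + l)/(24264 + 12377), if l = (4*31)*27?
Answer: -17089/36641 ≈ -0.46639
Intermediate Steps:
l = 3348 (l = 124*27 = 3348)
(-20437 + l)/(24264 + 12377) = (-20437 + 3348)/(24264 + 12377) = -17089/36641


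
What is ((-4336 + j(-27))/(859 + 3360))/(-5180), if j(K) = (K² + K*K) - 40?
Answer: 1459/10927210 ≈ 0.00013352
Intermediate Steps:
j(K) = -40 + 2*K² (j(K) = (K² + K²) - 40 = 2*K² - 40 = -40 + 2*K²)
((-4336 + j(-27))/(859 + 3360))/(-5180) = ((-4336 + (-40 + 2*(-27)²))/(859 + 3360))/(-5180) = ((-4336 + (-40 + 2*729))/4219)*(-1/5180) = ((-4336 + (-40 + 1458))*(1/4219))*(-1/5180) = ((-4336 + 1418)*(1/4219))*(-1/5180) = -2918*1/4219*(-1/5180) = -2918/4219*(-1/5180) = 1459/10927210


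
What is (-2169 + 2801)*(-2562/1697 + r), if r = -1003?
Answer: -1077340696/1697 ≈ -6.3485e+5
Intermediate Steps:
(-2169 + 2801)*(-2562/1697 + r) = (-2169 + 2801)*(-2562/1697 - 1003) = 632*(-2562*1/1697 - 1003) = 632*(-2562/1697 - 1003) = 632*(-1704653/1697) = -1077340696/1697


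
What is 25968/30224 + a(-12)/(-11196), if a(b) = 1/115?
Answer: 2089675531/2432163060 ≈ 0.85918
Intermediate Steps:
a(b) = 1/115
25968/30224 + a(-12)/(-11196) = 25968/30224 + (1/115)/(-11196) = 25968*(1/30224) + (1/115)*(-1/11196) = 1623/1889 - 1/1287540 = 2089675531/2432163060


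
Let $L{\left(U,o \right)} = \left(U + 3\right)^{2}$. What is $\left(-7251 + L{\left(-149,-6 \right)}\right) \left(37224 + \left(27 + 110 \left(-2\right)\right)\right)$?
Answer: $520841015$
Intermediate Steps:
$L{\left(U,o \right)} = \left(3 + U\right)^{2}$
$\left(-7251 + L{\left(-149,-6 \right)}\right) \left(37224 + \left(27 + 110 \left(-2\right)\right)\right) = \left(-7251 + \left(3 - 149\right)^{2}\right) \left(37224 + \left(27 + 110 \left(-2\right)\right)\right) = \left(-7251 + \left(-146\right)^{2}\right) \left(37224 + \left(27 - 220\right)\right) = \left(-7251 + 21316\right) \left(37224 - 193\right) = 14065 \cdot 37031 = 520841015$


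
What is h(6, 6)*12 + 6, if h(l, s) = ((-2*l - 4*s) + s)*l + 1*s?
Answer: -2082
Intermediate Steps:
h(l, s) = s + l*(-3*s - 2*l) (h(l, s) = ((-4*s - 2*l) + s)*l + s = (-3*s - 2*l)*l + s = l*(-3*s - 2*l) + s = s + l*(-3*s - 2*l))
h(6, 6)*12 + 6 = (6 - 2*6² - 3*6*6)*12 + 6 = (6 - 2*36 - 108)*12 + 6 = (6 - 72 - 108)*12 + 6 = -174*12 + 6 = -2088 + 6 = -2082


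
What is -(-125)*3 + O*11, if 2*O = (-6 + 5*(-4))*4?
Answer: -197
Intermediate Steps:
O = -52 (O = ((-6 + 5*(-4))*4)/2 = ((-6 - 20)*4)/2 = (-26*4)/2 = (½)*(-104) = -52)
-(-125)*3 + O*11 = -(-125)*3 - 52*11 = -25*(-15) - 572 = 375 - 572 = -197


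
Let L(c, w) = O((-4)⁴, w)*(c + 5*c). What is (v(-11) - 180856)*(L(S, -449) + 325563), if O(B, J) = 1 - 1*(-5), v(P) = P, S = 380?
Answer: -61357863681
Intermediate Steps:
O(B, J) = 6 (O(B, J) = 1 + 5 = 6)
L(c, w) = 36*c (L(c, w) = 6*(c + 5*c) = 6*(6*c) = 36*c)
(v(-11) - 180856)*(L(S, -449) + 325563) = (-11 - 180856)*(36*380 + 325563) = -180867*(13680 + 325563) = -180867*339243 = -61357863681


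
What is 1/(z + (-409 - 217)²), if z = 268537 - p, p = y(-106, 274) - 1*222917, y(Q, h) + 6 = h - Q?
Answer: 1/882956 ≈ 1.1326e-6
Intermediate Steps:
y(Q, h) = -6 + h - Q (y(Q, h) = -6 + (h - Q) = -6 + h - Q)
p = -222543 (p = (-6 + 274 - 1*(-106)) - 1*222917 = (-6 + 274 + 106) - 222917 = 374 - 222917 = -222543)
z = 491080 (z = 268537 - 1*(-222543) = 268537 + 222543 = 491080)
1/(z + (-409 - 217)²) = 1/(491080 + (-409 - 217)²) = 1/(491080 + (-626)²) = 1/(491080 + 391876) = 1/882956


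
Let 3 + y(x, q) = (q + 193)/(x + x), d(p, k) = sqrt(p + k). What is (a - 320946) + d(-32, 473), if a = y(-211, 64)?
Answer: -135431873/422 ≈ -3.2093e+5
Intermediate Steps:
d(p, k) = sqrt(k + p)
y(x, q) = -3 + (193 + q)/(2*x) (y(x, q) = -3 + (q + 193)/(x + x) = -3 + (193 + q)/((2*x)) = -3 + (193 + q)*(1/(2*x)) = -3 + (193 + q)/(2*x))
a = -1523/422 (a = (1/2)*(193 + 64 - 6*(-211))/(-211) = (1/2)*(-1/211)*(193 + 64 + 1266) = (1/2)*(-1/211)*1523 = -1523/422 ≈ -3.6090)
(a - 320946) + d(-32, 473) = (-1523/422 - 320946) + sqrt(473 - 32) = -135440735/422 + sqrt(441) = -135440735/422 + 21 = -135431873/422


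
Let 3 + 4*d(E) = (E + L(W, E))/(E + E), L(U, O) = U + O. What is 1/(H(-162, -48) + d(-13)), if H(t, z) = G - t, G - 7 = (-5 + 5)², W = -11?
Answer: 104/17535 ≈ 0.0059310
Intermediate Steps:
L(U, O) = O + U
G = 7 (G = 7 + (-5 + 5)² = 7 + 0² = 7 + 0 = 7)
H(t, z) = 7 - t
d(E) = -¾ + (-11 + 2*E)/(8*E) (d(E) = -¾ + ((E + (E - 11))/(E + E))/4 = -¾ + ((E + (-11 + E))/((2*E)))/4 = -¾ + ((-11 + 2*E)*(1/(2*E)))/4 = -¾ + ((-11 + 2*E)/(2*E))/4 = -¾ + (-11 + 2*E)/(8*E))
1/(H(-162, -48) + d(-13)) = 1/((7 - 1*(-162)) + (⅛)*(-11 - 4*(-13))/(-13)) = 1/((7 + 162) + (⅛)*(-1/13)*(-11 + 52)) = 1/(169 + (⅛)*(-1/13)*41) = 1/(169 - 41/104) = 1/(17535/104) = 104/17535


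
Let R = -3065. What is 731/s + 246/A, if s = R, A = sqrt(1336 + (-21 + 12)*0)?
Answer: -731/3065 + 123*sqrt(334)/334 ≈ 6.4918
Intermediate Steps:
A = 2*sqrt(334) (A = sqrt(1336 - 9*0) = sqrt(1336 + 0) = sqrt(1336) = 2*sqrt(334) ≈ 36.551)
s = -3065
731/s + 246/A = 731/(-3065) + 246/((2*sqrt(334))) = 731*(-1/3065) + 246*(sqrt(334)/668) = -731/3065 + 123*sqrt(334)/334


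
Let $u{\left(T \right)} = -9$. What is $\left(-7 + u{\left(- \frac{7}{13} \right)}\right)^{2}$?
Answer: $256$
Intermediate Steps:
$\left(-7 + u{\left(- \frac{7}{13} \right)}\right)^{2} = \left(-7 - 9\right)^{2} = \left(-16\right)^{2} = 256$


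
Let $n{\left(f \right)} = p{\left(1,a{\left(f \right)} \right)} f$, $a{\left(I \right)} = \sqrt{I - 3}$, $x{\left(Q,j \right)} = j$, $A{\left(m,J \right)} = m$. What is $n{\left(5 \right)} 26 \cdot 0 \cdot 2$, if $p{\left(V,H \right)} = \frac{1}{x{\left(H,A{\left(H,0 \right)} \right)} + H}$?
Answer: $0$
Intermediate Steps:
$a{\left(I \right)} = \sqrt{-3 + I}$
$p{\left(V,H \right)} = \frac{1}{2 H}$ ($p{\left(V,H \right)} = \frac{1}{H + H} = \frac{1}{2 H}$)
$n{\left(f \right)} = \frac{f}{2 \sqrt{-3 + f}}$ ($n{\left(f \right)} = \frac{1}{2 \sqrt{-3 + f}} f = \frac{f}{2 \sqrt{-3 + f}}$)
$n{\left(5 \right)} 26 \cdot 0 \cdot 2 = \frac{1}{2} \cdot 5 \frac{1}{\sqrt{-3 + 5}} \cdot 26 \cdot 0 \cdot 2 = \frac{1}{2} \cdot 5 \frac{1}{\sqrt{2}} \cdot 26 \cdot 0 = \frac{1}{2} \cdot 5 \frac{\sqrt{2}}{2} \cdot 26 \cdot 0 = \frac{5 \sqrt{2}}{4} \cdot 26 \cdot 0 = \frac{65 \sqrt{2}}{2} \cdot 0 = 0$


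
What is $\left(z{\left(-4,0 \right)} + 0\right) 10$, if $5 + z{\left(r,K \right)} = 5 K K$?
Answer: $-50$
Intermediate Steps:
$z{\left(r,K \right)} = -5 + 5 K^{2}$ ($z{\left(r,K \right)} = -5 + 5 K K = -5 + 5 K^{2}$)
$\left(z{\left(-4,0 \right)} + 0\right) 10 = \left(\left(-5 + 5 \cdot 0^{2}\right) + 0\right) 10 = \left(\left(-5 + 5 \cdot 0\right) + 0\right) 10 = \left(\left(-5 + 0\right) + 0\right) 10 = \left(-5 + 0\right) 10 = \left(-5\right) 10 = -50$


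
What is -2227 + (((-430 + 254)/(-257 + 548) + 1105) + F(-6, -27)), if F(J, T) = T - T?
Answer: -326678/291 ≈ -1122.6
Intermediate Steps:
F(J, T) = 0
-2227 + (((-430 + 254)/(-257 + 548) + 1105) + F(-6, -27)) = -2227 + (((-430 + 254)/(-257 + 548) + 1105) + 0) = -2227 + ((-176/291 + 1105) + 0) = -2227 + (321379/291 + 0) = -2227 + 321379/291 = -326678/291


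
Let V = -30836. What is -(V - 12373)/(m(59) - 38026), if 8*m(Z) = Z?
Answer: -115224/101383 ≈ -1.1365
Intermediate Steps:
m(Z) = Z/8
-(V - 12373)/(m(59) - 38026) = -(-30836 - 12373)/((⅛)*59 - 38026) = -(-43209)/(59/8 - 38026) = -(-43209)/(-304149/8) = -(-43209)*(-8)/304149 = -1*115224/101383 = -115224/101383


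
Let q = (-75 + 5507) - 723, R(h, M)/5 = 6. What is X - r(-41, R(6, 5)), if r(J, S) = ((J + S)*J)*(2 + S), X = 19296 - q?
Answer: 155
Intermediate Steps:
R(h, M) = 30 (R(h, M) = 5*6 = 30)
q = 4709 (q = 5432 - 723 = 4709)
X = 14587 (X = 19296 - 1*4709 = 19296 - 4709 = 14587)
r(J, S) = J*(2 + S)*(J + S) (r(J, S) = (J*(J + S))*(2 + S) = J*(2 + S)*(J + S))
X - r(-41, R(6, 5)) = 14587 - (-41)*(30² + 2*(-41) + 2*30 - 41*30) = 14587 - (-41)*(900 - 82 + 60 - 1230) = 14587 - (-41)*(-352) = 14587 - 1*14432 = 14587 - 14432 = 155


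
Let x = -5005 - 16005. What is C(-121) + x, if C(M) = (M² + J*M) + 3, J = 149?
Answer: -24395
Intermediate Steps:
x = -21010
C(M) = 3 + M² + 149*M (C(M) = (M² + 149*M) + 3 = 3 + M² + 149*M)
C(-121) + x = (3 + (-121)² + 149*(-121)) - 21010 = (3 + 14641 - 18029) - 21010 = -3385 - 21010 = -24395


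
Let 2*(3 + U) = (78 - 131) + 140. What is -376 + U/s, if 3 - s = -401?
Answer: -303727/808 ≈ -375.90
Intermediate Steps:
s = 404 (s = 3 - 1*(-401) = 3 + 401 = 404)
U = 81/2 (U = -3 + ((78 - 131) + 140)/2 = -3 + (-53 + 140)/2 = -3 + (½)*87 = -3 + 87/2 = 81/2 ≈ 40.500)
-376 + U/s = -376 + (81/2)/404 = -376 + (81/2)*(1/404) = -376 + 81/808 = -303727/808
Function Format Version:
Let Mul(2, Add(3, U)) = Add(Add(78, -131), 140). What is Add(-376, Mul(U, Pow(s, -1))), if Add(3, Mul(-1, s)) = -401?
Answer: Rational(-303727, 808) ≈ -375.90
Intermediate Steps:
s = 404 (s = Add(3, Mul(-1, -401)) = Add(3, 401) = 404)
U = Rational(81, 2) (U = Add(-3, Mul(Rational(1, 2), Add(Add(78, -131), 140))) = Add(-3, Mul(Rational(1, 2), Add(-53, 140))) = Add(-3, Mul(Rational(1, 2), 87)) = Add(-3, Rational(87, 2)) = Rational(81, 2) ≈ 40.500)
Add(-376, Mul(U, Pow(s, -1))) = Add(-376, Mul(Rational(81, 2), Pow(404, -1))) = Add(-376, Mul(Rational(81, 2), Rational(1, 404))) = Add(-376, Rational(81, 808)) = Rational(-303727, 808)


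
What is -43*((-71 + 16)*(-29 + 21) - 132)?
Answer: -13244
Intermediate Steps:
-43*((-71 + 16)*(-29 + 21) - 132) = -43*(-55*(-8) - 132) = -43*(440 - 132) = -43*308 = -13244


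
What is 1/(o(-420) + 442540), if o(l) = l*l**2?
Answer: -1/73645460 ≈ -1.3579e-8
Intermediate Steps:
o(l) = l**3
1/(o(-420) + 442540) = 1/((-420)**3 + 442540) = 1/(-74088000 + 442540) = 1/(-73645460) = -1/73645460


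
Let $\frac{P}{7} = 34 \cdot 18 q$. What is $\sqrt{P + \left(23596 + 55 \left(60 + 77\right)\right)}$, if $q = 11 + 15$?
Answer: $3 \sqrt{15835} \approx 377.51$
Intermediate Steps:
$q = 26$
$P = 111384$ ($P = 7 \cdot 34 \cdot 18 \cdot 26 = 7 \cdot 612 \cdot 26 = 7 \cdot 15912 = 111384$)
$\sqrt{P + \left(23596 + 55 \left(60 + 77\right)\right)} = \sqrt{111384 + \left(23596 + 55 \left(60 + 77\right)\right)} = \sqrt{111384 + \left(23596 + 55 \cdot 137\right)} = \sqrt{111384 + \left(23596 + 7535\right)} = \sqrt{111384 + 31131} = \sqrt{142515} = 3 \sqrt{15835}$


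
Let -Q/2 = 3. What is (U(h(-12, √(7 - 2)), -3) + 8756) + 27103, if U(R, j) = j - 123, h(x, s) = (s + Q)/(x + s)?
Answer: 35733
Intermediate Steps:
Q = -6 (Q = -2*3 = -6)
h(x, s) = (-6 + s)/(s + x) (h(x, s) = (s - 6)/(x + s) = (-6 + s)/(s + x))
U(R, j) = -123 + j
(U(h(-12, √(7 - 2)), -3) + 8756) + 27103 = ((-123 - 3) + 8756) + 27103 = (-126 + 8756) + 27103 = 8630 + 27103 = 35733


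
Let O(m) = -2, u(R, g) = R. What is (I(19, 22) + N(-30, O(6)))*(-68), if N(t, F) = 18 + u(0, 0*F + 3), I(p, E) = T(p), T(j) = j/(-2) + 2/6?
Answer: -1802/3 ≈ -600.67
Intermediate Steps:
T(j) = 1/3 - j/2 (T(j) = j*(-1/2) + 2*(1/6) = -j/2 + 1/3 = 1/3 - j/2)
I(p, E) = 1/3 - p/2
N(t, F) = 18 (N(t, F) = 18 + 0 = 18)
(I(19, 22) + N(-30, O(6)))*(-68) = ((1/3 - 1/2*19) + 18)*(-68) = ((1/3 - 19/2) + 18)*(-68) = (-55/6 + 18)*(-68) = (53/6)*(-68) = -1802/3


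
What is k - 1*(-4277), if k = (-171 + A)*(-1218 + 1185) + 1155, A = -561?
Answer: 29588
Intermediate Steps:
k = 25311 (k = (-171 - 561)*(-1218 + 1185) + 1155 = -732*(-33) + 1155 = 24156 + 1155 = 25311)
k - 1*(-4277) = 25311 - 1*(-4277) = 25311 + 4277 = 29588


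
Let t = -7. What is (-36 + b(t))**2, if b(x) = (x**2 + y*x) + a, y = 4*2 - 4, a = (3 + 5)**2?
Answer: 2401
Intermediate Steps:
a = 64 (a = 8**2 = 64)
y = 4 (y = 8 - 4 = 4)
b(x) = 64 + x**2 + 4*x (b(x) = (x**2 + 4*x) + 64 = 64 + x**2 + 4*x)
(-36 + b(t))**2 = (-36 + (64 + (-7)**2 + 4*(-7)))**2 = (-36 + (64 + 49 - 28))**2 = (-36 + 85)**2 = 49**2 = 2401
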